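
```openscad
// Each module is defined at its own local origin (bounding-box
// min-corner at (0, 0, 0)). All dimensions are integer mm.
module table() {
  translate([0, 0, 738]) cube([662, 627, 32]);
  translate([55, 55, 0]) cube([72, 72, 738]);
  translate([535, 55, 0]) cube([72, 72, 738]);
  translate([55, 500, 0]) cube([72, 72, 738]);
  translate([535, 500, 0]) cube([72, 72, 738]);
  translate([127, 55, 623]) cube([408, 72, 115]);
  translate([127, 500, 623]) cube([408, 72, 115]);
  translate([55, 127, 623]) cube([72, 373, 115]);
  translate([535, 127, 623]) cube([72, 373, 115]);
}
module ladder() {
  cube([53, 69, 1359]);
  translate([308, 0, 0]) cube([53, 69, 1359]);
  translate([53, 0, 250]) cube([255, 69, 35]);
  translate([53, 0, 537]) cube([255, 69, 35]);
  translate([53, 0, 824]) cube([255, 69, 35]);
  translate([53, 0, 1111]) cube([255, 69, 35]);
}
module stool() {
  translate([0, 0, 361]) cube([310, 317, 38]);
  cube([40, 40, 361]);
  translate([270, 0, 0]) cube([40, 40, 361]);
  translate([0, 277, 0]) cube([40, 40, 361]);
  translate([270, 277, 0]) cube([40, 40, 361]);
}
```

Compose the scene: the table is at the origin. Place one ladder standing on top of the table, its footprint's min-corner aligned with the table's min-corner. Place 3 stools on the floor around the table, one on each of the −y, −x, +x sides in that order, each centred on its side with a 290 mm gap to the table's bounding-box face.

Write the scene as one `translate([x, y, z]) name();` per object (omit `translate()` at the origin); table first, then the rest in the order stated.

table();
translate([0, 0, 770]) ladder();
translate([176, -607, 0]) stool();
translate([-600, 155, 0]) stool();
translate([952, 155, 0]) stool();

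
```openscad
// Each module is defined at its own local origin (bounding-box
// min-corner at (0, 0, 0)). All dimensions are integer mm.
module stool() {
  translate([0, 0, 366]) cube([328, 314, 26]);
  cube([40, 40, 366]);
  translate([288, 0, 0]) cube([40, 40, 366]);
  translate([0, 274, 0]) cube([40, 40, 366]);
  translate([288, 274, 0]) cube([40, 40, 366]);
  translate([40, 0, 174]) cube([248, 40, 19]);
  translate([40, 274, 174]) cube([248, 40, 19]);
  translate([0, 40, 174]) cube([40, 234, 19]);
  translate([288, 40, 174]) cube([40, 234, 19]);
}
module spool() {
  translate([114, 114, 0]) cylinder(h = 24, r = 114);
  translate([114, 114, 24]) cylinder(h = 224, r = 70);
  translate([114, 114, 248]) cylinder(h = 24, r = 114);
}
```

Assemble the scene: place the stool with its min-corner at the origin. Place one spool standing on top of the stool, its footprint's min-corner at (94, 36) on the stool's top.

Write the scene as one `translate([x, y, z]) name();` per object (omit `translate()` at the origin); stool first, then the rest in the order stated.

stool();
translate([94, 36, 392]) spool();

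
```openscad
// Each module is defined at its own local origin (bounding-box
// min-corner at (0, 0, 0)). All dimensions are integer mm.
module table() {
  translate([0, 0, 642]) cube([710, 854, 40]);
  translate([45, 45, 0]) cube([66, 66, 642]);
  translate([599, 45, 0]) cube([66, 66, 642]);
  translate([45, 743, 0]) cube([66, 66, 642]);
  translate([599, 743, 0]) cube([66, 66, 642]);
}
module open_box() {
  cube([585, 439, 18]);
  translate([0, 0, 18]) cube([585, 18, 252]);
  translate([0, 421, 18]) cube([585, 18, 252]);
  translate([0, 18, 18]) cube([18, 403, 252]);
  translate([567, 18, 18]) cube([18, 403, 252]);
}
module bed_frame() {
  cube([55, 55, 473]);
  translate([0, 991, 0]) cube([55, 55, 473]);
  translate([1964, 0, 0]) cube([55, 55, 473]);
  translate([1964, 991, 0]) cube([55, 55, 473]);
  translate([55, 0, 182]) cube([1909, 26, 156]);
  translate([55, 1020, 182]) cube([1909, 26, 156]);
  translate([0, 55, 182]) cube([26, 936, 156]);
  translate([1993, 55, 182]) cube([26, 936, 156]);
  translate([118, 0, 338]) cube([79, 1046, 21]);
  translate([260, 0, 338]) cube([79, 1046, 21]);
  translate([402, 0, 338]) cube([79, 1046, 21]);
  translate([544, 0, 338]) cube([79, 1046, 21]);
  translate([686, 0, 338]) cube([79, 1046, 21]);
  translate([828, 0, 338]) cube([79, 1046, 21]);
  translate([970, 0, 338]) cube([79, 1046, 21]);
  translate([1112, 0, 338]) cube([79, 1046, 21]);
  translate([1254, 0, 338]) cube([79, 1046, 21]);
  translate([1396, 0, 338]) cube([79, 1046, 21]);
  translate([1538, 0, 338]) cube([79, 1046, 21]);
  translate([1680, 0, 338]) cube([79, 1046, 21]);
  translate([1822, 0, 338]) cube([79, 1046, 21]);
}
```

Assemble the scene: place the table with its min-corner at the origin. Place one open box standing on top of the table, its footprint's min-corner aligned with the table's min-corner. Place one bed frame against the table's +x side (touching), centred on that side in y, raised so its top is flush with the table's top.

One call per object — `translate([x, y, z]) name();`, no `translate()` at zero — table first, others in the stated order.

table();
translate([0, 0, 682]) open_box();
translate([710, -96, 209]) bed_frame();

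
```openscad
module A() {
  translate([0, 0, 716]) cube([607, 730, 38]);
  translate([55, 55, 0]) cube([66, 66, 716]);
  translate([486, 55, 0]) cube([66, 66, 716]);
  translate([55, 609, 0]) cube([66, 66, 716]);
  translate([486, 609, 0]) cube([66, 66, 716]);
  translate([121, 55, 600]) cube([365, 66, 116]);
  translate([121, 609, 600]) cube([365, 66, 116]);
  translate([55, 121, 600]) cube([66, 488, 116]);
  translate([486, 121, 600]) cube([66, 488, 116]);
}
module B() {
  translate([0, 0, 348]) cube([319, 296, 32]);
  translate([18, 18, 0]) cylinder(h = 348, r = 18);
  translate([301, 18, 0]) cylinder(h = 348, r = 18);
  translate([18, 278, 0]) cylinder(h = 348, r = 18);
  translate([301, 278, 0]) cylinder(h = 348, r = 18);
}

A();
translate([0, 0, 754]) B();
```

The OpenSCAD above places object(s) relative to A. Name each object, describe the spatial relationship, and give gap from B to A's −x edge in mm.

The stool's min-x is at 0; the table's min-x is 0; gap = 0 mm.

A is a table. B is a stool. The stool is on top of the table. The gap from the stool to the table's −x edge is 0 mm.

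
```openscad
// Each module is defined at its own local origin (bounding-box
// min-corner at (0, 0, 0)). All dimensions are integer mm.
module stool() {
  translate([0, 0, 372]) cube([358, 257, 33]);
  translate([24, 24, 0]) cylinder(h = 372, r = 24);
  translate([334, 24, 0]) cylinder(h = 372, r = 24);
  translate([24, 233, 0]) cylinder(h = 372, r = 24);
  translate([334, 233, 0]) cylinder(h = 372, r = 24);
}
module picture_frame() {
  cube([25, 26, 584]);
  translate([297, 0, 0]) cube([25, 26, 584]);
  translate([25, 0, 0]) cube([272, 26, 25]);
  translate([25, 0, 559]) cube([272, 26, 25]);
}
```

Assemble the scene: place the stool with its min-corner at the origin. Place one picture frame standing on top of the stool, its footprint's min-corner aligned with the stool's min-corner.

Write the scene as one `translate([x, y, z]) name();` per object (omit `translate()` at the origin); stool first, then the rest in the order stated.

stool();
translate([0, 0, 405]) picture_frame();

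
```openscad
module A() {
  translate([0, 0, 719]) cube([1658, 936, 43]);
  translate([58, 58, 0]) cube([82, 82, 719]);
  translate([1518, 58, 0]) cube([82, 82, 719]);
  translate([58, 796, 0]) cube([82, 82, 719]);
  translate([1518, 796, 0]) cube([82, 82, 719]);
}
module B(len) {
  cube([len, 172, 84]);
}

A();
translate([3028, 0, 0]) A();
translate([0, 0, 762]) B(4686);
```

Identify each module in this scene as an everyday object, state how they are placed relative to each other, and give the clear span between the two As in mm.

A is a table. B is a beam. A beam spans the tops of two tables. The clear span between the two tables is 1370 mm.

Second table starts at x = 3028; first ends at x = 1658; clear span = 3028 − 1658 = 1370 mm.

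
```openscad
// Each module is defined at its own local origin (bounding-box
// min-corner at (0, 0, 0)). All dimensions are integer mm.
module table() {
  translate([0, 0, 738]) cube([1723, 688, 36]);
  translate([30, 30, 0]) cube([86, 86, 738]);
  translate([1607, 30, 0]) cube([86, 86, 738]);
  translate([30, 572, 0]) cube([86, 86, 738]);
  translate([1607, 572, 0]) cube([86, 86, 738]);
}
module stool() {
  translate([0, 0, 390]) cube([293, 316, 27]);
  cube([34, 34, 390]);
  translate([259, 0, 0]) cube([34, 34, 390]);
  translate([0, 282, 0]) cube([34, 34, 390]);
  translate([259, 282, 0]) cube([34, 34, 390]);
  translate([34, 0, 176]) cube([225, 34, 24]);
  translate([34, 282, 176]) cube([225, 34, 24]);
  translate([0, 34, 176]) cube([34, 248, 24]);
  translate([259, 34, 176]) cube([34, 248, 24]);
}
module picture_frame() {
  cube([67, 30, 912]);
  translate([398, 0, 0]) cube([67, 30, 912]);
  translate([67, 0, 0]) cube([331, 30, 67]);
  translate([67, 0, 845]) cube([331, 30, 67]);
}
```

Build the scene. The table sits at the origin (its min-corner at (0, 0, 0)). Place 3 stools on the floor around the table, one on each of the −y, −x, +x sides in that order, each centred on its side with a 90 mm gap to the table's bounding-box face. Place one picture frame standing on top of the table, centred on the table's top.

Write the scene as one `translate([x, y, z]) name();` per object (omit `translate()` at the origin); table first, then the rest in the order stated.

table();
translate([715, -406, 0]) stool();
translate([-383, 186, 0]) stool();
translate([1813, 186, 0]) stool();
translate([629, 329, 774]) picture_frame();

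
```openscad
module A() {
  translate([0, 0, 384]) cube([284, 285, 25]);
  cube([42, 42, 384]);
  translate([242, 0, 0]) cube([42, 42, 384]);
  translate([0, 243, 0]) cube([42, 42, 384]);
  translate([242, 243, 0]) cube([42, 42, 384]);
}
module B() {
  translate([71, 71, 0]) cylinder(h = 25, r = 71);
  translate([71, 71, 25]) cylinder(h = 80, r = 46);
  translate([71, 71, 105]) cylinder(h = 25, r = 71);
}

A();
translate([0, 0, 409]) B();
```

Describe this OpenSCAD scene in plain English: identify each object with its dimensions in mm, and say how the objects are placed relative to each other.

A is a four-legged stool. The seat is a 284×285×25 mm slab whose top surface is at z = 409 mm; four square legs, each 42×42 mm in cross-section, run from the floor (z = 0) to the underside of the seat, each flush with a corner of the seat.

B is a spool: two coaxial disc flanges of radius 71 mm and thickness 25 mm, joined by a core cylinder of radius 46 mm and height 80 mm. The lower flange rests on z = 0 and the three cylinders share a vertical axis.

The spool is on top of the stool.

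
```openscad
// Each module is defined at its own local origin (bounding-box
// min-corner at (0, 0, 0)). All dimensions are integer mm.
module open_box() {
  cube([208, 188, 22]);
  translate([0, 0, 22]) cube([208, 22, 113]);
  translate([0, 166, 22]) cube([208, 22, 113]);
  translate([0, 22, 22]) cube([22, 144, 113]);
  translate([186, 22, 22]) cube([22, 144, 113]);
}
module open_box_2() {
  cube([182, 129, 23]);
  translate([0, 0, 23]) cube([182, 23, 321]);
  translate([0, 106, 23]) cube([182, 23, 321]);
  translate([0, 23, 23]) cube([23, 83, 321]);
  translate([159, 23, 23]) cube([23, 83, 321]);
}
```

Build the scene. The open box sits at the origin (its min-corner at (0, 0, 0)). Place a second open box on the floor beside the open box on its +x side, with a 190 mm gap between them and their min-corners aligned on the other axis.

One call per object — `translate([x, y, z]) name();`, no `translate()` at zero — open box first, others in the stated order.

open_box();
translate([398, 0, 0]) open_box_2();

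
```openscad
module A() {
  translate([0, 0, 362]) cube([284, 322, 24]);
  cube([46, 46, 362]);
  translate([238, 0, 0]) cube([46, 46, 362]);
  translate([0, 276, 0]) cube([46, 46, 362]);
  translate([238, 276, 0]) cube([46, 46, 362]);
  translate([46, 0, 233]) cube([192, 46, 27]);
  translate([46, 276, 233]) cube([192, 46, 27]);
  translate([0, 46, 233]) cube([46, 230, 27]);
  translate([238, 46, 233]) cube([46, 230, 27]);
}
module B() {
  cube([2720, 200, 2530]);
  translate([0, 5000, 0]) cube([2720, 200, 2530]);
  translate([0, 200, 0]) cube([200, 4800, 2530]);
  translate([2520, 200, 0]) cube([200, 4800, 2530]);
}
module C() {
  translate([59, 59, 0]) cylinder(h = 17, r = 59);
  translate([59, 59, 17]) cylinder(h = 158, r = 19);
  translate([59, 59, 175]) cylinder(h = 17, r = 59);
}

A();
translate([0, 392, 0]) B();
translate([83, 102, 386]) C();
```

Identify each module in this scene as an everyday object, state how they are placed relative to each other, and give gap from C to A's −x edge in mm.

A is a stool. B is a house frame. C is a spool. The house frame is on the floor beside the stool on its +y side. The spool is on top of the stool, centred. The gap from the spool to the stool's −x edge is 83 mm.

The spool's min-x is at 83; the stool's min-x is 0; gap = 83 mm.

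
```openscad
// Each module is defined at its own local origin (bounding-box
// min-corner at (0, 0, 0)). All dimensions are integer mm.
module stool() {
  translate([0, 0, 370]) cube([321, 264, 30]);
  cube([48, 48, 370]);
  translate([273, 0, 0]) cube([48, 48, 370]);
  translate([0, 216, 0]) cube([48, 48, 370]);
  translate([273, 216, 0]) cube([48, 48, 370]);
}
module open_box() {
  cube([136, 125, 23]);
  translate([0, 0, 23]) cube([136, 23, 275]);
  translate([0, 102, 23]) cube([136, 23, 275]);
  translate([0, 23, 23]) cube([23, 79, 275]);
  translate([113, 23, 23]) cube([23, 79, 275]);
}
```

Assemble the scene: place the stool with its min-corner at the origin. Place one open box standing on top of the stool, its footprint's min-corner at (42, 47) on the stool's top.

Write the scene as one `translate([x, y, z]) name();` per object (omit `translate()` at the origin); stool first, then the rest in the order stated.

stool();
translate([42, 47, 400]) open_box();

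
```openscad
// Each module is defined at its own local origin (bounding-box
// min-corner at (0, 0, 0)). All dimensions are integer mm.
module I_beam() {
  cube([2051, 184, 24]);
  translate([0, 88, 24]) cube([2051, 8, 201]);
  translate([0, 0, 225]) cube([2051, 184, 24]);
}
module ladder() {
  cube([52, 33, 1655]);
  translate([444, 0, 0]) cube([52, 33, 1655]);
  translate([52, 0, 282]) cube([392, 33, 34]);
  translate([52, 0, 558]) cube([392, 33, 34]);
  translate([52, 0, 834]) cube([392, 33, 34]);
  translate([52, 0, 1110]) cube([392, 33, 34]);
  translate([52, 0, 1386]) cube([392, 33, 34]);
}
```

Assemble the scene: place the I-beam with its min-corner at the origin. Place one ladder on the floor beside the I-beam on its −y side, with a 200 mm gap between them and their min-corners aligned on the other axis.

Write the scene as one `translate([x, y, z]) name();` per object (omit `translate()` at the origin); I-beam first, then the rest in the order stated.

I_beam();
translate([0, -233, 0]) ladder();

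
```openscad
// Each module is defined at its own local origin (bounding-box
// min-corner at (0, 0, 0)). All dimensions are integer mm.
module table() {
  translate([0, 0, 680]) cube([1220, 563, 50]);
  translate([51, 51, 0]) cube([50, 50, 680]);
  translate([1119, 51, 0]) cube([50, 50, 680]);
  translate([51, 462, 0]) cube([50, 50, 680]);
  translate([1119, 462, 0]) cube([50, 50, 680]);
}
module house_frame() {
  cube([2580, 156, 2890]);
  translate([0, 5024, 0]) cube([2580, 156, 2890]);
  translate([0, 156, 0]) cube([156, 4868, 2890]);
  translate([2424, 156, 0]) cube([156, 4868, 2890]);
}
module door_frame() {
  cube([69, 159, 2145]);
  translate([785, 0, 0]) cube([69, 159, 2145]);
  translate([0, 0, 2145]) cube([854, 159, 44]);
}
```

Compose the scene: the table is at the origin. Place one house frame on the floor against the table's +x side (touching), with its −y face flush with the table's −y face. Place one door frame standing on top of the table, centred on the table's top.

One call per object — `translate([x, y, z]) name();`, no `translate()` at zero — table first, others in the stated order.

table();
translate([1220, 0, 0]) house_frame();
translate([183, 202, 730]) door_frame();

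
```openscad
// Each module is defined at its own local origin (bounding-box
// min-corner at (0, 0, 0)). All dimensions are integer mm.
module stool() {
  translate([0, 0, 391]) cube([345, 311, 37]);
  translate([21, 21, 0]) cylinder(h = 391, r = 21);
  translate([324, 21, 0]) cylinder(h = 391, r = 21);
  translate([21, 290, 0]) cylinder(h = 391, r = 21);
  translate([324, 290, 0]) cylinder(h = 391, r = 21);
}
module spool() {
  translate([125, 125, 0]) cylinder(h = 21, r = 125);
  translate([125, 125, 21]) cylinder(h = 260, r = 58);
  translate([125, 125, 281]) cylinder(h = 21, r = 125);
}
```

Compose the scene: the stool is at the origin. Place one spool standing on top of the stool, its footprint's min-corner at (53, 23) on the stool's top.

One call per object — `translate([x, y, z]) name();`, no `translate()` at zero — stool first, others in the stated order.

stool();
translate([53, 23, 428]) spool();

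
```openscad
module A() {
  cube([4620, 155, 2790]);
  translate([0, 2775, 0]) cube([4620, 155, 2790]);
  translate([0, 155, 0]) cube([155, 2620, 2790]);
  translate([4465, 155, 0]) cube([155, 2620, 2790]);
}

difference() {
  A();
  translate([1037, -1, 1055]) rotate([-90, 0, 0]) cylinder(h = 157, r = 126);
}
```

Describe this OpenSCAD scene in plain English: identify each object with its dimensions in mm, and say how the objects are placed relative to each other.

A is the wall frame of a small rectangular building: four walls, each 2790 mm tall and 155 mm thick, enclosing a footprint 4620 mm (x) by 2930 mm (y) outside-to-outside, with no floor or roof. The front and back walls (the −y and +y sides) span the full width; the two side walls fit between them.

The house frame has a circular hole of radius 126 mm through its front wall, centred at (x = 1037, z = 1055).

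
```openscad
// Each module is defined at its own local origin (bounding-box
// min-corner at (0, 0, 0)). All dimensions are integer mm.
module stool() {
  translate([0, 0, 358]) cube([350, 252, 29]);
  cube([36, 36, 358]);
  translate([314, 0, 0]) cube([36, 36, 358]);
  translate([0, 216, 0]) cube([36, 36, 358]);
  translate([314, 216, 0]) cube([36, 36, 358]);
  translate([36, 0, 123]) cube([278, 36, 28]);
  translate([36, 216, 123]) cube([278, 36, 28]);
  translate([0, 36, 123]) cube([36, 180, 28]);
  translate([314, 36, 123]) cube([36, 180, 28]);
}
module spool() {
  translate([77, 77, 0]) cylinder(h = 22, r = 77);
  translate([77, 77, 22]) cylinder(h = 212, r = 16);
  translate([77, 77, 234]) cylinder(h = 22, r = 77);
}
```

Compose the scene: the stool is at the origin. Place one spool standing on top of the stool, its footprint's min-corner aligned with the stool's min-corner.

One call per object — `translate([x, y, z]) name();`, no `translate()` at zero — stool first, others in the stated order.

stool();
translate([0, 0, 387]) spool();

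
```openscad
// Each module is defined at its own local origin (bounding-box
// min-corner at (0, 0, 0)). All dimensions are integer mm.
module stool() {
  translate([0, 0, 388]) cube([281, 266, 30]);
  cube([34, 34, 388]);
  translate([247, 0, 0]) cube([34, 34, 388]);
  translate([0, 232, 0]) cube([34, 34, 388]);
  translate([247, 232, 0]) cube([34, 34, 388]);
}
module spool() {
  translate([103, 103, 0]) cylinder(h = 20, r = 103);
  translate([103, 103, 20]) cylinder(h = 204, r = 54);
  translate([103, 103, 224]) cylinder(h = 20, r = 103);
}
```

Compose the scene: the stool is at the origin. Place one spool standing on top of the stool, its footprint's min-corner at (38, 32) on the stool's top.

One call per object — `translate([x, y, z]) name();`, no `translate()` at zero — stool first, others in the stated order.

stool();
translate([38, 32, 418]) spool();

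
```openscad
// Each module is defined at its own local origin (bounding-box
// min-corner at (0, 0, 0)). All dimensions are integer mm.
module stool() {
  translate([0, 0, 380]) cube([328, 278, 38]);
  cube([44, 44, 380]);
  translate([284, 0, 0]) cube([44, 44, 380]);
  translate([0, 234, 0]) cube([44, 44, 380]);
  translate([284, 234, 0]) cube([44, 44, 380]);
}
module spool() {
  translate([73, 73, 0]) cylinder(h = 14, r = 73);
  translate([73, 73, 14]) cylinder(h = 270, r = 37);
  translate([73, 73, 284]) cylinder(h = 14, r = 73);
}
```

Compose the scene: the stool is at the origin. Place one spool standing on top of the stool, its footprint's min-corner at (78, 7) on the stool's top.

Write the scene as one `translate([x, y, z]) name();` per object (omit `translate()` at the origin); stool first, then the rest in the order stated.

stool();
translate([78, 7, 418]) spool();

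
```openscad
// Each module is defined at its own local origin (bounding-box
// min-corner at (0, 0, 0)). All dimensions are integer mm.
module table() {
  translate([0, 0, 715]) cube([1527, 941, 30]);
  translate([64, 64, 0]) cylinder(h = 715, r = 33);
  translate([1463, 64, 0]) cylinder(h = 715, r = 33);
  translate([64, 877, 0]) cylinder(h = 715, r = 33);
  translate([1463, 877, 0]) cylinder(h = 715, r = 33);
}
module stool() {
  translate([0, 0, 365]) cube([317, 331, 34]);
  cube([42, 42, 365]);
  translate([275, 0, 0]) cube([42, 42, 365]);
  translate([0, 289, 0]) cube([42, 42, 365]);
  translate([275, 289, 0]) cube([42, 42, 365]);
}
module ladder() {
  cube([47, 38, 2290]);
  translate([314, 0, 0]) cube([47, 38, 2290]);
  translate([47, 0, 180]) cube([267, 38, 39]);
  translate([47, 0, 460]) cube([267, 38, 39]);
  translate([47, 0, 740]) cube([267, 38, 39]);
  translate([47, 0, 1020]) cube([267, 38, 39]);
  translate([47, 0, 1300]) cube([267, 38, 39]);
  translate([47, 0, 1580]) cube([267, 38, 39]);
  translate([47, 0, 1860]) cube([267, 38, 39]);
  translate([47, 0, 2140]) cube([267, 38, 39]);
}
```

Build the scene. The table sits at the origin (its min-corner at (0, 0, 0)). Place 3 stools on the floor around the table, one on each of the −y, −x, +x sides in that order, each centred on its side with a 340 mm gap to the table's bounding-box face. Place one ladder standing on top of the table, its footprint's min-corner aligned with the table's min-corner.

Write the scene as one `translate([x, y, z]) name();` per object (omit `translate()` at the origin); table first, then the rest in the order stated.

table();
translate([605, -671, 0]) stool();
translate([-657, 305, 0]) stool();
translate([1867, 305, 0]) stool();
translate([0, 0, 745]) ladder();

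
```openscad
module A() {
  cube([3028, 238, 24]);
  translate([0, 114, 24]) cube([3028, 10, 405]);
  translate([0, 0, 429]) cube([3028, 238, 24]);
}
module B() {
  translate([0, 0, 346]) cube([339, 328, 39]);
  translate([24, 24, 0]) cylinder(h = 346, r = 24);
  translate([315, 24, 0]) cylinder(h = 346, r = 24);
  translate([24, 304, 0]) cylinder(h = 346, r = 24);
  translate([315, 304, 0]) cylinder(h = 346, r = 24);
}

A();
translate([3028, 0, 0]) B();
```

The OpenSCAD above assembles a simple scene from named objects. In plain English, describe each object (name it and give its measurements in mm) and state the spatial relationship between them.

A is an I-beam lying along x, 3028 mm long. Overall section height 453 mm. Two flanges 238 mm wide (y) and 24 mm thick, one on the floor and one at the top; a web 10 mm thick runs between them, centred on the flange width.

B is a four-legged stool. The seat is a 339×328×39 mm slab whose top surface is at z = 385 mm; four round legs, each 48 mm in diameter, run from the floor (z = 0) to the underside of the seat, each leg's axis is inset half a diameter from the nearest pair of seat edges (so the leg's bounding box is flush with the corner).

The stool is against the I-beam's +x side, with their −y faces flush.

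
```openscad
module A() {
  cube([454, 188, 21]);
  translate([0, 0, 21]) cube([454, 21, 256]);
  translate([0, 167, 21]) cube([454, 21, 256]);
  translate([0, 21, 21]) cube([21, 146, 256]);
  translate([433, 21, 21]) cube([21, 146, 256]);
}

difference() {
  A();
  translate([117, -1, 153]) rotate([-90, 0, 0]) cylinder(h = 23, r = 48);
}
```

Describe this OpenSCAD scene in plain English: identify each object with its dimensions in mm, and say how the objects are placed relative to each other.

A is an open-topped rectangular box: outside dimensions 454×188×277 mm, with a uniform wall and base thickness of 21 mm. The base is a full 454×188 slab on the floor; four walls sit on top of the base. The front and back walls (the −y and +y sides) span the full width; the two side walls fit between them.

The open box has a circular hole of radius 48 mm through its front wall, centred at (x = 117, z = 153).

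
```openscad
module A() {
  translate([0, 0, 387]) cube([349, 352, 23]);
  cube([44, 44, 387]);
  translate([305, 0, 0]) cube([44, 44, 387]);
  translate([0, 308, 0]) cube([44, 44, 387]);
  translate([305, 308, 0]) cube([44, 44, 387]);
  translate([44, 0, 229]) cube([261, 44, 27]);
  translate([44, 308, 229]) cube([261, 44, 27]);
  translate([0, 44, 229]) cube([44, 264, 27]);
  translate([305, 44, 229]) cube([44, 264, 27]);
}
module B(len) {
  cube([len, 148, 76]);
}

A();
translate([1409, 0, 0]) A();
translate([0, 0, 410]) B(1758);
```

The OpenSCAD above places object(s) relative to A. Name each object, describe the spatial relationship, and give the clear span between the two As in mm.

A is a stool. B is a beam. A beam spans the tops of two stools. The clear span between the two stools is 1060 mm.

Second stool starts at x = 1409; first ends at x = 349; clear span = 1409 − 349 = 1060 mm.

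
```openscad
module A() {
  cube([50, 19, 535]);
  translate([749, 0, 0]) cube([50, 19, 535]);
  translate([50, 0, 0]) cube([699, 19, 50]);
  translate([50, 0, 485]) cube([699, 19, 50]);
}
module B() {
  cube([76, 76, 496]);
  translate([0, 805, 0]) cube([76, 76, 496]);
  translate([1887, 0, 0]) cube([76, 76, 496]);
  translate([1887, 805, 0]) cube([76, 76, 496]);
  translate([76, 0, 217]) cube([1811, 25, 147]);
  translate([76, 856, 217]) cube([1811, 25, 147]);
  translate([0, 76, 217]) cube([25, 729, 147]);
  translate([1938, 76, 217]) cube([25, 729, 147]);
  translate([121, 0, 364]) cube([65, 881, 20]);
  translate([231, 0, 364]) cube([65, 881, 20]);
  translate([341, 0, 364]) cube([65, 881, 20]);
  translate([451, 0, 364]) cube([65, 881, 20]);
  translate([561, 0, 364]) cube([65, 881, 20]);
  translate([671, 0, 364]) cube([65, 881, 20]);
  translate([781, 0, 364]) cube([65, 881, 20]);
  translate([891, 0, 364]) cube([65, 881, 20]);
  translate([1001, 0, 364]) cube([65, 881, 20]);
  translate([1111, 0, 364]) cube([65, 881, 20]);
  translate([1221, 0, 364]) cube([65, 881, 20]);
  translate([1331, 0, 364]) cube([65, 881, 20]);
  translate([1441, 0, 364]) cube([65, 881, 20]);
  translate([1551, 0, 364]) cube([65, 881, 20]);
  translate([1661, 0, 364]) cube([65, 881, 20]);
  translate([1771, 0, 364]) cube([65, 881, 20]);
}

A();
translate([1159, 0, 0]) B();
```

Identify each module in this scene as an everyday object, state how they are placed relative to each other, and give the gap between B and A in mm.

A is a picture frame. B is a bed frame. The bed frame is on the floor beside the picture frame on its +x side. The gap between the bed frame and the picture frame is 360 mm.

The bed frame's nearest face is 360 mm from the picture frame's +x face.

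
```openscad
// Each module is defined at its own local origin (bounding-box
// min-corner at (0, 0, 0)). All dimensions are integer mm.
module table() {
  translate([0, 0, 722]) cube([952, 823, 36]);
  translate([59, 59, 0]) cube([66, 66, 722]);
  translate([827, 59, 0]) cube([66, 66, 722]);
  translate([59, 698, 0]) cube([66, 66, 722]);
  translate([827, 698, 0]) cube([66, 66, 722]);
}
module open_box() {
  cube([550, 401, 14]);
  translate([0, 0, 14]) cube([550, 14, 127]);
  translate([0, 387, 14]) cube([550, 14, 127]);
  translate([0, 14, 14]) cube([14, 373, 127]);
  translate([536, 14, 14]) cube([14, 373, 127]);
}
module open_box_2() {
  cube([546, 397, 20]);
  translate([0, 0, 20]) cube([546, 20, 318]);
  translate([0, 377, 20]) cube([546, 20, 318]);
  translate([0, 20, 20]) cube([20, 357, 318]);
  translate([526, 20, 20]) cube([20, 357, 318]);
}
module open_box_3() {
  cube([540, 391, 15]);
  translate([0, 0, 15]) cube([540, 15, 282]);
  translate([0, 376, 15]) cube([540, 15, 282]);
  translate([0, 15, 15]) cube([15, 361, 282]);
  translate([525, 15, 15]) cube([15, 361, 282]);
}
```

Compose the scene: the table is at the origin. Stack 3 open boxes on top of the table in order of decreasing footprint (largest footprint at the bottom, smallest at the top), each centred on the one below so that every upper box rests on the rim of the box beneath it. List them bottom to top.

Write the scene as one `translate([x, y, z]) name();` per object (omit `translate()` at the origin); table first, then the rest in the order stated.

table();
translate([201, 211, 758]) open_box();
translate([203, 213, 899]) open_box_2();
translate([206, 216, 1237]) open_box_3();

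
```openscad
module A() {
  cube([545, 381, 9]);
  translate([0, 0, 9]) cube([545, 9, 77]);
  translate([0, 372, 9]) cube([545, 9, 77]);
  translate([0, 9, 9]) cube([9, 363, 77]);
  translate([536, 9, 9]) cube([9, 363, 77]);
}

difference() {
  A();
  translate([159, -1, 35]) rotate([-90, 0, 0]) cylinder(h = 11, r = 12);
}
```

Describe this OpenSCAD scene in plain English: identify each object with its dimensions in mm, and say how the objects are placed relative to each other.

A is an open storage box with external size 545×381×86 mm and wall thickness 9 mm (the base is also 9 mm thick). The base covers the whole footprint; the four walls stand on the base, with the y-facing walls full-width and the x-facing walls fitting between their inner faces.

The open box has a circular hole of radius 12 mm through its front wall, centred at (x = 159, z = 35).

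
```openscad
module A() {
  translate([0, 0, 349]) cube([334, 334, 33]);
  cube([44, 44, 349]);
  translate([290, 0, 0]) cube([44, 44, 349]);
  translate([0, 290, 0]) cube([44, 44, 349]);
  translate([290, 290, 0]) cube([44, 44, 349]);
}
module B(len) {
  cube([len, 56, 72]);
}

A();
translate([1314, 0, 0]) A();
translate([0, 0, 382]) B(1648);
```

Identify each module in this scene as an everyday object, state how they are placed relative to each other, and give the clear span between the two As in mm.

A is a stool. B is a beam. A beam spans the tops of two stools. The clear span between the two stools is 980 mm.

Second stool starts at x = 1314; first ends at x = 334; clear span = 1314 − 334 = 980 mm.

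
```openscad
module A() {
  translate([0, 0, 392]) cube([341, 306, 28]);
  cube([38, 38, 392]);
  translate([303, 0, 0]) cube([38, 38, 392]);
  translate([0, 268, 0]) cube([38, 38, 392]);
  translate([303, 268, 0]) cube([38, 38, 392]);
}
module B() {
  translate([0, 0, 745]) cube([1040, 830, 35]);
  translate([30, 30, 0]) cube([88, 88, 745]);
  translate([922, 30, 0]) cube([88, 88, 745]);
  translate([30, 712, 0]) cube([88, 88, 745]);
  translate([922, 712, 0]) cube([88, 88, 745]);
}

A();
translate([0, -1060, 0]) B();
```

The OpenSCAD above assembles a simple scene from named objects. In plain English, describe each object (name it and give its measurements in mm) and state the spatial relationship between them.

A is a four-legged stool. The seat is 341×306 mm, 28 mm thick, top at z = 420 mm. It stands on four square legs, each 38×38 mm in cross-section, from z = 0 to the seat underside, each flush with a corner of the seat.

B is a table: top 1040 mm (x) × 830 mm (y), 35 mm thick, upper face at z = 780 mm, on four 88×88 mm square legs, each inset 30 mm from the nearest pair of top edges, running from z = 0 to the bottom of the top.

The table is on the floor beside the stool on its −y side.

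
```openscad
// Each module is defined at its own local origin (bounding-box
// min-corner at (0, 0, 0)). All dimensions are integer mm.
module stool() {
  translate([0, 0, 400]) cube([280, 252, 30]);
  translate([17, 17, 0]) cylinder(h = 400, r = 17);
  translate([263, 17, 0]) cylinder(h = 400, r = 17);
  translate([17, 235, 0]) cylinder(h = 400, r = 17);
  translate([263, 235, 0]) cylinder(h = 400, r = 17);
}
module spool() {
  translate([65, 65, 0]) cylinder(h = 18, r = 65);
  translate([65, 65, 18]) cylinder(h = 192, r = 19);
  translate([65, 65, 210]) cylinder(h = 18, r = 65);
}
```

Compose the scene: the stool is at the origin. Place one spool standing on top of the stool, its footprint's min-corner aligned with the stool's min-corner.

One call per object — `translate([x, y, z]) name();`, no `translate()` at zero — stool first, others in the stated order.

stool();
translate([0, 0, 430]) spool();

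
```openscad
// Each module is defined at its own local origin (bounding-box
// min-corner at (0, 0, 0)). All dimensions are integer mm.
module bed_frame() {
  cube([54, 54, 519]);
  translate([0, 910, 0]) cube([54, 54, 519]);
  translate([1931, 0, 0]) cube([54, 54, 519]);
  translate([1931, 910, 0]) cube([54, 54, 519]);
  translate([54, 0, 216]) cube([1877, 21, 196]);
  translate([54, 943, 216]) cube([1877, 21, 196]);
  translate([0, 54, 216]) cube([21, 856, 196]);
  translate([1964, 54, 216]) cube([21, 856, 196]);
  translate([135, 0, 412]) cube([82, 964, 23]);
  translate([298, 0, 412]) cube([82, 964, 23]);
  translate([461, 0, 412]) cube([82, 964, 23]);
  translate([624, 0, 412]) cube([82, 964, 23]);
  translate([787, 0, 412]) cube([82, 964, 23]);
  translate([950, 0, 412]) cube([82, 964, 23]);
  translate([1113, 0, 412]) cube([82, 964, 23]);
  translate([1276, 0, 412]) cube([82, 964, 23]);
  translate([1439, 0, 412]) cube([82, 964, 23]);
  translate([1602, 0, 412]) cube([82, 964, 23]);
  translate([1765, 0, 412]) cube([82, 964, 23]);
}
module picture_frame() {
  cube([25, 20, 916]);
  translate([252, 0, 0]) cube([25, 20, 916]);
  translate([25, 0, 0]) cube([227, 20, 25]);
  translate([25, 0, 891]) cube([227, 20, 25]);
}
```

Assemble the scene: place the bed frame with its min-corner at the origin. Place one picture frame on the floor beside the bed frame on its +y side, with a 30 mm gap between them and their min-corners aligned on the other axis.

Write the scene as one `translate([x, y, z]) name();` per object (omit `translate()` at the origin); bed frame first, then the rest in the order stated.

bed_frame();
translate([0, 994, 0]) picture_frame();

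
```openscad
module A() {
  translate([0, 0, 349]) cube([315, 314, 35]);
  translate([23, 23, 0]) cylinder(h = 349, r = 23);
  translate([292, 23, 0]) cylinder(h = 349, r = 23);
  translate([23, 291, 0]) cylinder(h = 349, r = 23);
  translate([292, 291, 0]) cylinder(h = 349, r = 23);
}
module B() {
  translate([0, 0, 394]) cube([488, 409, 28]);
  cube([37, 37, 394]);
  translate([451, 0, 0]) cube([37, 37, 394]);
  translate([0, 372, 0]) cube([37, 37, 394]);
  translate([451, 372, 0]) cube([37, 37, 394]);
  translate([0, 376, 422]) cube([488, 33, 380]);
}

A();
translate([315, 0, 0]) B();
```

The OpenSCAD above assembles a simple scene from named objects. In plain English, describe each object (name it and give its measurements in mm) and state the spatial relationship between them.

A is a four-legged stool. The seat is a 315×314×35 mm slab whose top surface is at z = 384 mm; four round legs, each 46 mm in diameter, run from the floor (z = 0) to the underside of the seat, each leg's axis is inset half a diameter from the nearest pair of seat edges (so the leg's bounding box is flush with the corner).

B is a chair. The seat is a 488×409×28 mm slab with its top at z = 422 mm, on four 37×37 mm corner legs (flush with the seat edges, standing on z = 0). A flat backrest 33 mm thick, 380 mm tall, spans the full seat width and rises from the seat top along its +y edge, rear face flush with the rear of the seat.

The chair is against the stool's +x side, with their −y faces flush.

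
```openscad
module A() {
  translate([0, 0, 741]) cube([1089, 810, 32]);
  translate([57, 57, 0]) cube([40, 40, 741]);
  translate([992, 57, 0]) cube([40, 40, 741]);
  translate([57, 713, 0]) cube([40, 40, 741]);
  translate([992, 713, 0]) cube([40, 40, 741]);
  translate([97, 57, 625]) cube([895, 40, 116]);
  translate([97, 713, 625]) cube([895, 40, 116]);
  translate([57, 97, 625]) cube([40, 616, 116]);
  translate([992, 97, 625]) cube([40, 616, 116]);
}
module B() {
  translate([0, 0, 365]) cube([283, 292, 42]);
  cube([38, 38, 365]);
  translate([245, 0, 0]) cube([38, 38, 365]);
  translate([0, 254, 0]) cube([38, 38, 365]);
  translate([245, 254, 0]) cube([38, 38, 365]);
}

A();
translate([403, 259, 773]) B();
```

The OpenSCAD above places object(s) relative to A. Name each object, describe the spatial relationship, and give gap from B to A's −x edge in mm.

The stool's min-x is at 403; the table's min-x is 0; gap = 403 mm.

A is a table. B is a stool. The stool is on top of the table, centred. The gap from the stool to the table's −x edge is 403 mm.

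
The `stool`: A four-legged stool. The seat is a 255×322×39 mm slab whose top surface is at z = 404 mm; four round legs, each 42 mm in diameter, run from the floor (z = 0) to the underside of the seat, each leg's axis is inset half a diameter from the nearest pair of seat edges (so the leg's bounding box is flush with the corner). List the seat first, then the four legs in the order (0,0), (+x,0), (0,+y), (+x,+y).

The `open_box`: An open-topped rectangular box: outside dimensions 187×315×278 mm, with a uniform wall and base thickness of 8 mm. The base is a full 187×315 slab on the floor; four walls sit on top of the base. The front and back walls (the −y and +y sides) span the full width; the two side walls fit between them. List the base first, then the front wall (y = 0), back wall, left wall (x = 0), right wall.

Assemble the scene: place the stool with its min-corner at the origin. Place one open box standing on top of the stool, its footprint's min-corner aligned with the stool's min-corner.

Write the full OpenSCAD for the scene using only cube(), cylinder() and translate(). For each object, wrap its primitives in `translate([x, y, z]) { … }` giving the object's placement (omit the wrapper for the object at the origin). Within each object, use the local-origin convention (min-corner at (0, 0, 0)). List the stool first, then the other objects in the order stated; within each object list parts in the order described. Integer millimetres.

translate([0, 0, 365]) cube([255, 322, 39]);
translate([21, 21, 0]) cylinder(h = 365, r = 21);
translate([234, 21, 0]) cylinder(h = 365, r = 21);
translate([21, 301, 0]) cylinder(h = 365, r = 21);
translate([234, 301, 0]) cylinder(h = 365, r = 21);
translate([0, 0, 404]) {
  cube([187, 315, 8]);
  translate([0, 0, 8]) cube([187, 8, 270]);
  translate([0, 307, 8]) cube([187, 8, 270]);
  translate([0, 8, 8]) cube([8, 299, 270]);
  translate([179, 8, 8]) cube([8, 299, 270]);
}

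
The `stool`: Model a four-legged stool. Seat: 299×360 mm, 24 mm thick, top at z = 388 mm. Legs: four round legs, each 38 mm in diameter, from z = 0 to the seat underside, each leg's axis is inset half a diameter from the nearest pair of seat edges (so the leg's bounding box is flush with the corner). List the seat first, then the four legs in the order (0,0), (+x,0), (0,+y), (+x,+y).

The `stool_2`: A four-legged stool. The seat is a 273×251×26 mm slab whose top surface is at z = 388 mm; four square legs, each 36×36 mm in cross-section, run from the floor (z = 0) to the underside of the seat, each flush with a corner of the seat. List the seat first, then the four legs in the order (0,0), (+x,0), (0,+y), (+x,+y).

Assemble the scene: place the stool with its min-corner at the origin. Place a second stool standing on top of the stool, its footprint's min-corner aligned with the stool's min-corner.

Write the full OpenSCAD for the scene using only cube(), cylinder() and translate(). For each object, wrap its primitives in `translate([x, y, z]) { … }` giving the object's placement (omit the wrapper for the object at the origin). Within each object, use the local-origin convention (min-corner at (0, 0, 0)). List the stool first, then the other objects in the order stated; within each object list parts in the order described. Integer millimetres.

translate([0, 0, 364]) cube([299, 360, 24]);
translate([19, 19, 0]) cylinder(h = 364, r = 19);
translate([280, 19, 0]) cylinder(h = 364, r = 19);
translate([19, 341, 0]) cylinder(h = 364, r = 19);
translate([280, 341, 0]) cylinder(h = 364, r = 19);
translate([0, 0, 388]) {
  translate([0, 0, 362]) cube([273, 251, 26]);
  cube([36, 36, 362]);
  translate([237, 0, 0]) cube([36, 36, 362]);
  translate([0, 215, 0]) cube([36, 36, 362]);
  translate([237, 215, 0]) cube([36, 36, 362]);
}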